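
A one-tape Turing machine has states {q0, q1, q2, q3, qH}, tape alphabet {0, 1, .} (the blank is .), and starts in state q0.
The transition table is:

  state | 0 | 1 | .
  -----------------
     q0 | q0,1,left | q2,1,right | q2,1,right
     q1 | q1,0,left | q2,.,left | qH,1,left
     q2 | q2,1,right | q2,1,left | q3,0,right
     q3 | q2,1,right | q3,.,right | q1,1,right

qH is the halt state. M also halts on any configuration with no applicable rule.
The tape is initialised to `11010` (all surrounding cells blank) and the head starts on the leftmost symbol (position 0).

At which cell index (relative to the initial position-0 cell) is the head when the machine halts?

q0 | .[1]1010...   read 1 → write 1, move right, go to q2
q2 | .1[1]010...   read 1 → write 1, move left, go to q2
q2 | .[1]1010...   read 1 → write 1, move left, go to q2
q2 | [.]11010...   read . → write 0, move right, go to q3
q3 | 0[1]1010...   read 1 → write ., move right, go to q3
q3 | 0.[1]010...   read 1 → write ., move right, go to q3
q3 | 0..[0]10...   read 0 → write 1, move right, go to q2
q2 | 0..1[1]0...   read 1 → write 1, move left, go to q2
q2 | 0..[1]10...   read 1 → write 1, move left, go to q2
q2 | 0.[.]110...   read . → write 0, move right, go to q3
q3 | 0.0[1]10...   read 1 → write ., move right, go to q3
q3 | 0.0.[1]0...   read 1 → write ., move right, go to q3
q3 | 0.0..[0]...   read 0 → write 1, move right, go to q2
q2 | 0.0..1[.]..   read . → write 0, move right, go to q3
q3 | 0.0..10[.].   read . → write 1, move right, go to q1
q1 | 0.0..101[.]   read . → write 1, move left, go to qH
qH | 0.0..10[1]1
At halt the head is at cell 6.

6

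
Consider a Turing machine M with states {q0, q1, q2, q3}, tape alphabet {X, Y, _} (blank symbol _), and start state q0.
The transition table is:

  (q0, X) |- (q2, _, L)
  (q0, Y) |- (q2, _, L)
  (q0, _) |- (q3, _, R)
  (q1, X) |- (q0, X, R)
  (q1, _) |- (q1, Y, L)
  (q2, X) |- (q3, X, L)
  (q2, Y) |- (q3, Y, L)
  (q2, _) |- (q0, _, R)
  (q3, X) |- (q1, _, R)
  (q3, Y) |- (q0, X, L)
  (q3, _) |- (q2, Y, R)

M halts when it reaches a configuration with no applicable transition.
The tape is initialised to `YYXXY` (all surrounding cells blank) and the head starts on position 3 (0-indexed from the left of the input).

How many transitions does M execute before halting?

28

state=q0 head=3 tape=_YYX[X]Y_   (q0,X)→(q2,_,L)
state=q2 head=2 tape=_YY[X]_Y_   (q2,X)→(q3,X,L)
state=q3 head=1 tape=_Y[Y]X_Y_   (q3,Y)→(q0,X,L)
state=q0 head=0 tape=_[Y]XX_Y_   (q0,Y)→(q2,_,L)
state=q2 head=-1 tape=[_]_XX_Y_   (q2,_)→(q0,_,R)
state=q0 head=0 tape=_[_]XX_Y_   (q0,_)→(q3,_,R)
state=q3 head=1 tape=__[X]X_Y_   (q3,X)→(q1,_,R)
state=q1 head=2 tape=___[X]_Y_   (q1,X)→(q0,X,R)
state=q0 head=3 tape=___X[_]Y_   (q0,_)→(q3,_,R)
state=q3 head=4 tape=___X_[Y]_   (q3,Y)→(q0,X,L)
state=q0 head=3 tape=___X[_]X_   (q0,_)→(q3,_,R)
state=q3 head=4 tape=___X_[X]_   (q3,X)→(q1,_,R)
state=q1 head=5 tape=___X__[_]   (q1,_)→(q1,Y,L)
state=q1 head=4 tape=___X_[_]Y   (q1,_)→(q1,Y,L)
state=q1 head=3 tape=___X[_]YY   (q1,_)→(q1,Y,L)
state=q1 head=2 tape=___[X]YYY   (q1,X)→(q0,X,R)
state=q0 head=3 tape=___X[Y]YY   (q0,Y)→(q2,_,L)
state=q2 head=2 tape=___[X]_YY   (q2,X)→(q3,X,L)
state=q3 head=1 tape=__[_]X_YY   (q3,_)→(q2,Y,R)
state=q2 head=2 tape=__Y[X]_YY   (q2,X)→(q3,X,L)
state=q3 head=1 tape=__[Y]X_YY   (q3,Y)→(q0,X,L)
state=q0 head=0 tape=_[_]XX_YY   (q0,_)→(q3,_,R)
state=q3 head=1 tape=__[X]X_YY   (q3,X)→(q1,_,R)
state=q1 head=2 tape=___[X]_YY   (q1,X)→(q0,X,R)
state=q0 head=3 tape=___X[_]YY   (q0,_)→(q3,_,R)
state=q3 head=4 tape=___X_[Y]Y   (q3,Y)→(q0,X,L)
state=q0 head=3 tape=___X[_]XY   (q0,_)→(q3,_,R)
state=q3 head=4 tape=___X_[X]Y   (q3,X)→(q1,_,R)
state=q1 head=5 tape=___X__[Y]
M halts after 28 transitions.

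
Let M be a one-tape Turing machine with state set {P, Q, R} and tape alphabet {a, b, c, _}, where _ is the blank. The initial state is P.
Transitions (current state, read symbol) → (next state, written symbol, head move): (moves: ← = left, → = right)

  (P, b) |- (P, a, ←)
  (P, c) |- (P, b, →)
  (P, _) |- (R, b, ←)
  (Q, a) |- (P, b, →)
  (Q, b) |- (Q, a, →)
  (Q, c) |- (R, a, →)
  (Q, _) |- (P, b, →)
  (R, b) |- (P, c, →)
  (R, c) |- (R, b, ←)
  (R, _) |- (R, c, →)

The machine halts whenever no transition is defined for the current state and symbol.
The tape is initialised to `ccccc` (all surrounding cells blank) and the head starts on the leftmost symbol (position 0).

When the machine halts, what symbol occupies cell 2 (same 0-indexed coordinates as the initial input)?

state=P head=0 tape=[c]cccc_   (P,c)→(P,b,→)
state=P head=1 tape=b[c]ccc_   (P,c)→(P,b,→)
state=P head=2 tape=bb[c]cc_   (P,c)→(P,b,→)
state=P head=3 tape=bbb[c]c_   (P,c)→(P,b,→)
state=P head=4 tape=bbbb[c]_   (P,c)→(P,b,→)
state=P head=5 tape=bbbbb[_]   (P,_)→(R,b,←)
state=R head=4 tape=bbbb[b]b   (R,b)→(P,c,→)
state=P head=5 tape=bbbbc[b]   (P,b)→(P,a,←)
state=P head=4 tape=bbbb[c]a   (P,c)→(P,b,→)
state=P head=5 tape=bbbbb[a]
Cell 2 holds b when M halts.

b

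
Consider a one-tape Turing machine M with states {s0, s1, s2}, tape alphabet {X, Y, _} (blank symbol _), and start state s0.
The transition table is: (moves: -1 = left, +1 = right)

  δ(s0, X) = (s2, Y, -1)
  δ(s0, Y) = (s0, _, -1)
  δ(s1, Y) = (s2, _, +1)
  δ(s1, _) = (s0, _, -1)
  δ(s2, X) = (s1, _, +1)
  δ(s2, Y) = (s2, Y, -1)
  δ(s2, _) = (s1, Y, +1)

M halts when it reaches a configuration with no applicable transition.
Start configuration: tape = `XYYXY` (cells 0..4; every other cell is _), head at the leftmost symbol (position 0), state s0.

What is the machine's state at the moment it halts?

state=s0 head=0 tape=_[X]YYXY__   (s0,X)→(s2,Y,-1)
state=s2 head=-1 tape=[_]YYYXY__   (s2,_)→(s1,Y,+1)
state=s1 head=0 tape=Y[Y]YYXY__   (s1,Y)→(s2,_,+1)
state=s2 head=1 tape=Y_[Y]YXY__   (s2,Y)→(s2,Y,-1)
state=s2 head=0 tape=Y[_]YYXY__   (s2,_)→(s1,Y,+1)
state=s1 head=1 tape=YY[Y]YXY__   (s1,Y)→(s2,_,+1)
state=s2 head=2 tape=YY_[Y]XY__   (s2,Y)→(s2,Y,-1)
state=s2 head=1 tape=YY[_]YXY__   (s2,_)→(s1,Y,+1)
state=s1 head=2 tape=YYY[Y]XY__   (s1,Y)→(s2,_,+1)
state=s2 head=3 tape=YYY_[X]Y__   (s2,X)→(s1,_,+1)
state=s1 head=4 tape=YYY__[Y]__   (s1,Y)→(s2,_,+1)
state=s2 head=5 tape=YYY___[_]_   (s2,_)→(s1,Y,+1)
state=s1 head=6 tape=YYY___Y[_]   (s1,_)→(s0,_,-1)
state=s0 head=5 tape=YYY___[Y]_   (s0,Y)→(s0,_,-1)
state=s0 head=4 tape=YYY__[_]__
No transition is defined for (s0, _); M halts in state s0.

s0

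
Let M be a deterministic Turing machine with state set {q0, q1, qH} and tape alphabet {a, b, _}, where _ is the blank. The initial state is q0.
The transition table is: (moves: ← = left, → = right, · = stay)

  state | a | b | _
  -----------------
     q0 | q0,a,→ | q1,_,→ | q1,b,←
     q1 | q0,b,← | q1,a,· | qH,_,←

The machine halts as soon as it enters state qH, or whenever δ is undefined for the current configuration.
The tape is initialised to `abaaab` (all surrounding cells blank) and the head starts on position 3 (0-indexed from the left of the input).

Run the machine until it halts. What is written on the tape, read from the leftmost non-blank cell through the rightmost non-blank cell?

abaaa

state=q0 head=3 tape=aba[a]ab_   (q0,a)→(q0,a,→)
state=q0 head=4 tape=abaa[a]b_   (q0,a)→(q0,a,→)
state=q0 head=5 tape=abaaa[b]_   (q0,b)→(q1,_,→)
state=q1 head=6 tape=abaaa_[_]   (q1,_)→(qH,_,←)
state=qH head=5 tape=abaaa[_]_
The non-blank tape span at halt is abaaa.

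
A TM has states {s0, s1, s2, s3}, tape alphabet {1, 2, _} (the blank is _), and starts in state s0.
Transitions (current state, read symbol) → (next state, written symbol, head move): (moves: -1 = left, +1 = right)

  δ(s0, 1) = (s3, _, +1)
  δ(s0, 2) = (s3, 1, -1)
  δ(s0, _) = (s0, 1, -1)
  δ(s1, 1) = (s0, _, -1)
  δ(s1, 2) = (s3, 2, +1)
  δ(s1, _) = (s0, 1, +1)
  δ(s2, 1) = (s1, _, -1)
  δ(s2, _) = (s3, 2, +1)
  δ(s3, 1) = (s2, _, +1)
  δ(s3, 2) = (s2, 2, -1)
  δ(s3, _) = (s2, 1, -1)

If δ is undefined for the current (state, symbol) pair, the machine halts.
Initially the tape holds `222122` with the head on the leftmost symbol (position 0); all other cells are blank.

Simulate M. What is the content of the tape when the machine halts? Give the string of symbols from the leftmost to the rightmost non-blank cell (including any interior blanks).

s0 | __[2]22122   read 2 → write 1, move -1, go to s3
s3 | _[_]122122   read _ → write 1, move -1, go to s2
s2 | [_]1122122   read _ → write 2, move +1, go to s3
s3 | 2[1]122122   read 1 → write _, move +1, go to s2
s2 | 2_[1]22122   read 1 → write _, move -1, go to s1
s1 | 2[_]_22122   read _ → write 1, move +1, go to s0
s0 | 21[_]22122   read _ → write 1, move -1, go to s0
s0 | 2[1]122122   read 1 → write _, move +1, go to s3
s3 | 2_[1]22122   read 1 → write _, move +1, go to s2
s2 | 2__[2]2122
The non-blank tape span at halt is 2__22122.

2__22122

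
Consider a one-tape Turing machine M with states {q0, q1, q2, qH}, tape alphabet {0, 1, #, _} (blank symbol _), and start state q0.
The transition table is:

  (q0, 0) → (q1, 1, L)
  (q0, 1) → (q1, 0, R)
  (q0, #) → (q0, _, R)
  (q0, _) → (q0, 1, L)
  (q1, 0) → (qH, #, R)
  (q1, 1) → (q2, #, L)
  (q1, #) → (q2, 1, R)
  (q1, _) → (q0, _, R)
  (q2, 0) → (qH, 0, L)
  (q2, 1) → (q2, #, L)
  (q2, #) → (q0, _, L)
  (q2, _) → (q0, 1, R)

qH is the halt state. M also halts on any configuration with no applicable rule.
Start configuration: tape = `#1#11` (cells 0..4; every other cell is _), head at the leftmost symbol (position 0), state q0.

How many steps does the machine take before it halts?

q0 | [#]1#11   read # → write _, move R, go to q0
q0 | _[1]#11   read 1 → write 0, move R, go to q1
q1 | _0[#]11   read # → write 1, move R, go to q2
q2 | _01[1]1   read 1 → write #, move L, go to q2
q2 | _0[1]#1   read 1 → write #, move L, go to q2
q2 | _[0]##1   read 0 → write 0, move L, go to qH
qH | [_]0##1
M halts after 6 transitions.

6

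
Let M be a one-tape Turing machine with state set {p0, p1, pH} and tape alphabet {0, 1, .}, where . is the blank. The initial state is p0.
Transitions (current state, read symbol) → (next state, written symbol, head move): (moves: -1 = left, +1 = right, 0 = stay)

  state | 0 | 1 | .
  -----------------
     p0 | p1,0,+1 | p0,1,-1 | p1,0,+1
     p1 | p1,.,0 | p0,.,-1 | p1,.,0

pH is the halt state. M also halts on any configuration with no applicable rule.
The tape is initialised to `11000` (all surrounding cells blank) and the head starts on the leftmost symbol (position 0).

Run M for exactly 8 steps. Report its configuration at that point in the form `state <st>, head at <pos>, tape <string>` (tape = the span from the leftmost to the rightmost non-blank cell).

p0 | .[1]1000   read 1 → write 1, move -1, go to p0
p0 | [.]11000   read . → write 0, move +1, go to p1
p1 | 0[1]1000   read 1 → write ., move -1, go to p0
p0 | [0].1000   read 0 → write 0, move +1, go to p1
p1 | 0[.]1000   read . → write ., move 0, go to p1
p1 | 0[.]1000   read . → write ., move 0, go to p1
p1 | 0[.]1000   read . → write ., move 0, go to p1
p1 | 0[.]1000   read . → write ., move 0, go to p1
p1 | 0[.]1000
After 8 steps: state p1, head at 0, tape 0.1000.

state p1, head at 0, tape 0.1000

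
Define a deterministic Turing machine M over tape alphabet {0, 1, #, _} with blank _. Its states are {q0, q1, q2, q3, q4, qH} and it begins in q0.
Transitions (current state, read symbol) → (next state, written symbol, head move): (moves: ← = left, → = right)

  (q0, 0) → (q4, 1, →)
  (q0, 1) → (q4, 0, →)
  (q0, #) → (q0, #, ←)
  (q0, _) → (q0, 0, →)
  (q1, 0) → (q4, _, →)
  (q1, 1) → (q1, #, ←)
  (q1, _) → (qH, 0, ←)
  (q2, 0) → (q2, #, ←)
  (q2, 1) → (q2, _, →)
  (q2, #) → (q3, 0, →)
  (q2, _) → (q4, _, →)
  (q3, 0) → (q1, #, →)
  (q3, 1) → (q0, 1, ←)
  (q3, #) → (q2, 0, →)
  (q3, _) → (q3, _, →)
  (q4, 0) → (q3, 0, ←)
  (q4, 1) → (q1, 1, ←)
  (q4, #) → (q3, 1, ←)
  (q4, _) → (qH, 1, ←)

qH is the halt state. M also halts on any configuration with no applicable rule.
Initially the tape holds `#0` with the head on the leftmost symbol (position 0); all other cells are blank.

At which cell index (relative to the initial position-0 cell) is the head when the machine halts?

q0 | __[#]0   read # → write #, move ←, go to q0
q0 | _[_]#0   read _ → write 0, move →, go to q0
q0 | _0[#]0   read # → write #, move ←, go to q0
q0 | _[0]#0   read 0 → write 1, move →, go to q4
q4 | _1[#]0   read # → write 1, move ←, go to q3
q3 | _[1]10   read 1 → write 1, move ←, go to q0
q0 | [_]110   read _ → write 0, move →, go to q0
q0 | 0[1]10   read 1 → write 0, move →, go to q4
q4 | 00[1]0   read 1 → write 1, move ←, go to q1
q1 | 0[0]10   read 0 → write _, move →, go to q4
q4 | 0_[1]0   read 1 → write 1, move ←, go to q1
q1 | 0[_]10   read _ → write 0, move ←, go to qH
qH | [0]010
At halt the head is at cell -2.

-2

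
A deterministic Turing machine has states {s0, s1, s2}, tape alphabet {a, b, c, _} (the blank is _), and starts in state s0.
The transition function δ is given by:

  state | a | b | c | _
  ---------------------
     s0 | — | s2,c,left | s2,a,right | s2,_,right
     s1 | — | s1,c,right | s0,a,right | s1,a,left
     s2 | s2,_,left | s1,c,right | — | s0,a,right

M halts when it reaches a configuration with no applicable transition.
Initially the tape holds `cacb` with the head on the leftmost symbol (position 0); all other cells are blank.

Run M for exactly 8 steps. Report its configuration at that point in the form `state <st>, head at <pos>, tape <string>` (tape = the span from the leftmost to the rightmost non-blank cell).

state s1, head at 4, tape a_aac

s0 | _[c]acb_   read c → write a, move right, go to s2
s2 | _a[a]cb_   read a → write _, move left, go to s2
s2 | _[a]_cb_   read a → write _, move left, go to s2
s2 | [_]__cb_   read _ → write a, move right, go to s0
s0 | a[_]_cb_   read _ → write _, move right, go to s2
s2 | a_[_]cb_   read _ → write a, move right, go to s0
s0 | a_a[c]b_   read c → write a, move right, go to s2
s2 | a_aa[b]_   read b → write c, move right, go to s1
s1 | a_aac[_]
After 8 steps: state s1, head at 4, tape a_aac.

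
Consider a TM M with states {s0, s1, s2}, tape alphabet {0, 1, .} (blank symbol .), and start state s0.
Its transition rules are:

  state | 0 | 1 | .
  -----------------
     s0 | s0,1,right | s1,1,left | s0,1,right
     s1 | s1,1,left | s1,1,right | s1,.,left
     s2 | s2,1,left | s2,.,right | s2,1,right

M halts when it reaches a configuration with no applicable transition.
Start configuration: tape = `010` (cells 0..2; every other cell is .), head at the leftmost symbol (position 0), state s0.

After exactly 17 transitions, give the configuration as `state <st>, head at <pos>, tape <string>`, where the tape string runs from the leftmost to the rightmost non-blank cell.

state s1, head at 3, tape 111

state=s0 head=0 tape=[0]10.   (s0,0)→(s0,1,right)
state=s0 head=1 tape=1[1]0.   (s0,1)→(s1,1,left)
state=s1 head=0 tape=[1]10.   (s1,1)→(s1,1,right)
state=s1 head=1 tape=1[1]0.   (s1,1)→(s1,1,right)
state=s1 head=2 tape=11[0].   (s1,0)→(s1,1,left)
state=s1 head=1 tape=1[1]1.   (s1,1)→(s1,1,right)
state=s1 head=2 tape=11[1].   (s1,1)→(s1,1,right)
state=s1 head=3 tape=111[.]   (s1,.)→(s1,.,left)
state=s1 head=2 tape=11[1].   (s1,1)→(s1,1,right)
state=s1 head=3 tape=111[.]   (s1,.)→(s1,.,left)
state=s1 head=2 tape=11[1].   (s1,1)→(s1,1,right)
state=s1 head=3 tape=111[.]   (s1,.)→(s1,.,left)
state=s1 head=2 tape=11[1].   (s1,1)→(s1,1,right)
state=s1 head=3 tape=111[.]   (s1,.)→(s1,.,left)
state=s1 head=2 tape=11[1].   (s1,1)→(s1,1,right)
state=s1 head=3 tape=111[.]   (s1,.)→(s1,.,left)
state=s1 head=2 tape=11[1].   (s1,1)→(s1,1,right)
state=s1 head=3 tape=111[.]
After 17 steps: state s1, head at 3, tape 111.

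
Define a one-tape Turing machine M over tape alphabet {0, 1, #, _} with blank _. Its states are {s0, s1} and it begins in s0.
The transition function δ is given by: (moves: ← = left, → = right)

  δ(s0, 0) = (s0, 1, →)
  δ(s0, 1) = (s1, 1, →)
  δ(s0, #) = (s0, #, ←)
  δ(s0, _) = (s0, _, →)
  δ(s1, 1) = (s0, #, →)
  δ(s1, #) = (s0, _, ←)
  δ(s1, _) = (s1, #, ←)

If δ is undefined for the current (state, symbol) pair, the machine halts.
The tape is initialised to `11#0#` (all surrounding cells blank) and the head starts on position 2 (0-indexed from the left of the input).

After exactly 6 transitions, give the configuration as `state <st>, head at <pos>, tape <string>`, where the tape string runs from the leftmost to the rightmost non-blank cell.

state s0, head at 2, tape 1##0#

state=s0 head=2 tape=11[#]0#   (s0,#)→(s0,#,←)
state=s0 head=1 tape=1[1]#0#   (s0,1)→(s1,1,→)
state=s1 head=2 tape=11[#]0#   (s1,#)→(s0,_,←)
state=s0 head=1 tape=1[1]_0#   (s0,1)→(s1,1,→)
state=s1 head=2 tape=11[_]0#   (s1,_)→(s1,#,←)
state=s1 head=1 tape=1[1]#0#   (s1,1)→(s0,#,→)
state=s0 head=2 tape=1#[#]0#
After 6 steps: state s0, head at 2, tape 1##0#.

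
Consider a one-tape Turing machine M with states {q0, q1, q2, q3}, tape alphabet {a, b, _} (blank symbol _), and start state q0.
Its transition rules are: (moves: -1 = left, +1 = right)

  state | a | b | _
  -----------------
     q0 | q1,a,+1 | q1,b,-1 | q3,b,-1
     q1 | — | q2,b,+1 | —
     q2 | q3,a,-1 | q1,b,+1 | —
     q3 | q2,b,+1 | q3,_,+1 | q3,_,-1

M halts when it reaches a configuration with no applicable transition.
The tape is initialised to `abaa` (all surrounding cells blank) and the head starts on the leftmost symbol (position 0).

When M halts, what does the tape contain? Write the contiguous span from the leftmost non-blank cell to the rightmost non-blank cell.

q0 | [a]baa_   read a → write a, move +1, go to q1
q1 | a[b]aa_   read b → write b, move +1, go to q2
q2 | ab[a]a_   read a → write a, move -1, go to q3
q3 | a[b]aa_   read b → write _, move +1, go to q3
q3 | a_[a]a_   read a → write b, move +1, go to q2
q2 | a_b[a]_   read a → write a, move -1, go to q3
q3 | a_[b]a_   read b → write _, move +1, go to q3
q3 | a__[a]_   read a → write b, move +1, go to q2
q2 | a__b[_]
The non-blank tape span at halt is a__b.

a__b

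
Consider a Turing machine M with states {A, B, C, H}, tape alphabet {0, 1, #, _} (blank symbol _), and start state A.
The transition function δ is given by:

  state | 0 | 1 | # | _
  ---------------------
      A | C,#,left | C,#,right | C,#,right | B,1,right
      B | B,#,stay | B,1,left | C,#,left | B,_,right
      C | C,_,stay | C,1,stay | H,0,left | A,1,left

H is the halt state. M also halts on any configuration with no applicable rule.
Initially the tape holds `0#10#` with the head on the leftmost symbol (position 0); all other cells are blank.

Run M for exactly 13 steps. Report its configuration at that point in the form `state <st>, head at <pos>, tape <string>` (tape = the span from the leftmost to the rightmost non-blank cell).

state B, head at -3, tape 11##10#

A | ___[0]#10#   read 0 → write #, move left, go to C
C | __[_]##10#   read _ → write 1, move left, go to A
A | _[_]1##10#   read _ → write 1, move right, go to B
B | _1[1]##10#   read 1 → write 1, move left, go to B
B | _[1]1##10#   read 1 → write 1, move left, go to B
B | [_]11##10#   read _ → write _, move right, go to B
B | _[1]1##10#   read 1 → write 1, move left, go to B
B | [_]11##10#   read _ → write _, move right, go to B
B | _[1]1##10#   read 1 → write 1, move left, go to B
B | [_]11##10#   read _ → write _, move right, go to B
B | _[1]1##10#   read 1 → write 1, move left, go to B
B | [_]11##10#   read _ → write _, move right, go to B
B | _[1]1##10#   read 1 → write 1, move left, go to B
B | [_]11##10#
After 13 steps: state B, head at -3, tape 11##10#.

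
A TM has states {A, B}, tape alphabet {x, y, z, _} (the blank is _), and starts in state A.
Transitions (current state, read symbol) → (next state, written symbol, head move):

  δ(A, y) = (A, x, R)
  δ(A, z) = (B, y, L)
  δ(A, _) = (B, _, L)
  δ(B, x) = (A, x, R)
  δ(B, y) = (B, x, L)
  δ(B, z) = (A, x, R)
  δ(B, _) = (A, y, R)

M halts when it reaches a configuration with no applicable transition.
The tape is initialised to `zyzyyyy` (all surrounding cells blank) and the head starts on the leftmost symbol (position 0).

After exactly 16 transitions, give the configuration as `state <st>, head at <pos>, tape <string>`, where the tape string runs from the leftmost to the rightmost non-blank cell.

state B, head at 6, tape yxxxxxxx

state=A head=0 tape=_[z]yzyyyy_   (A,z)→(B,y,L)
state=B head=-1 tape=[_]yyzyyyy_   (B,_)→(A,y,R)
state=A head=0 tape=y[y]yzyyyy_   (A,y)→(A,x,R)
state=A head=1 tape=yx[y]zyyyy_   (A,y)→(A,x,R)
state=A head=2 tape=yxx[z]yyyy_   (A,z)→(B,y,L)
state=B head=1 tape=yx[x]yyyyy_   (B,x)→(A,x,R)
state=A head=2 tape=yxx[y]yyyy_   (A,y)→(A,x,R)
state=A head=3 tape=yxxx[y]yyy_   (A,y)→(A,x,R)
state=A head=4 tape=yxxxx[y]yy_   (A,y)→(A,x,R)
state=A head=5 tape=yxxxxx[y]y_   (A,y)→(A,x,R)
state=A head=6 tape=yxxxxxx[y]_   (A,y)→(A,x,R)
state=A head=7 tape=yxxxxxxx[_]   (A,_)→(B,_,L)
state=B head=6 tape=yxxxxxx[x]_   (B,x)→(A,x,R)
state=A head=7 tape=yxxxxxxx[_]   (A,_)→(B,_,L)
state=B head=6 tape=yxxxxxx[x]_   (B,x)→(A,x,R)
state=A head=7 tape=yxxxxxxx[_]   (A,_)→(B,_,L)
state=B head=6 tape=yxxxxxx[x]_
After 16 steps: state B, head at 6, tape yxxxxxxx.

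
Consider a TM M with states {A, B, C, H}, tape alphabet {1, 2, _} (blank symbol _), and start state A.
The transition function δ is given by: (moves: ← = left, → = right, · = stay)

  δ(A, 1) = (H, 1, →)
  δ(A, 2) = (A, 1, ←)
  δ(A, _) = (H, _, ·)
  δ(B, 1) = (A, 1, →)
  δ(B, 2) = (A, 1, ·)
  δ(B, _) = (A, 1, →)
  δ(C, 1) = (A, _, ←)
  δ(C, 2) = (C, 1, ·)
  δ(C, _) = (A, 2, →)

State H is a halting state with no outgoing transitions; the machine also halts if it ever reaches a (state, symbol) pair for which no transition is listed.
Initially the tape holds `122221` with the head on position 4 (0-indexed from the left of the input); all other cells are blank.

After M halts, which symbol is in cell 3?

A | 1222[2]1   read 2 → write 1, move ←, go to A
A | 122[2]11   read 2 → write 1, move ←, go to A
A | 12[2]111   read 2 → write 1, move ←, go to A
A | 1[2]1111   read 2 → write 1, move ←, go to A
A | [1]11111   read 1 → write 1, move →, go to H
H | 1[1]1111
Cell 3 holds 1 when M halts.

1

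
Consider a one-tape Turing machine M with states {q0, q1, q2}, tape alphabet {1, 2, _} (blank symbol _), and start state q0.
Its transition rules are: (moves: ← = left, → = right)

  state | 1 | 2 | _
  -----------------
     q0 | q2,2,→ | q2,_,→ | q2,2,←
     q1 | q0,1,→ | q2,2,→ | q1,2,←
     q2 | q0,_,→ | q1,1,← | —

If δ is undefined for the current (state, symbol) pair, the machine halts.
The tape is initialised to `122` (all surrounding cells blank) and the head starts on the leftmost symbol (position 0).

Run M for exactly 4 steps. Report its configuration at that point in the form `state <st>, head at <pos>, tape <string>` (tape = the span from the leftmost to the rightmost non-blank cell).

state=q0 head=0 tape=[1]22   (q0,1)→(q2,2,→)
state=q2 head=1 tape=2[2]2   (q2,2)→(q1,1,←)
state=q1 head=0 tape=[2]12   (q1,2)→(q2,2,→)
state=q2 head=1 tape=2[1]2   (q2,1)→(q0,_,→)
state=q0 head=2 tape=2_[2]
After 4 steps: state q0, head at 2, tape 2_2.

state q0, head at 2, tape 2_2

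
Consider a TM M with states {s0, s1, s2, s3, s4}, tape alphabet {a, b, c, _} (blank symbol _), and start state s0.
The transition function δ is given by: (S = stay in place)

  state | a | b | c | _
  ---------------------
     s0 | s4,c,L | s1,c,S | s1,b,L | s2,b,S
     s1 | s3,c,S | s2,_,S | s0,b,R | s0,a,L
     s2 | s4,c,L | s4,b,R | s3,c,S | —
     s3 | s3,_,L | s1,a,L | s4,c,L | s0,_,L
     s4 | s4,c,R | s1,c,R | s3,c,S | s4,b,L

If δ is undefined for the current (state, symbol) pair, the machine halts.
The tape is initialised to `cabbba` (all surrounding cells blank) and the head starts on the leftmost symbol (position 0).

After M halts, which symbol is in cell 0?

b

s0 | __[c]abbba   read c → write b, move L, go to s1
s1 | _[_]babbba   read _ → write a, move L, go to s0
s0 | [_]ababbba   read _ → write b, move S, go to s2
s2 | [b]ababbba   read b → write b, move R, go to s4
s4 | b[a]babbba   read a → write c, move R, go to s4
s4 | bc[b]abbba   read b → write c, move R, go to s1
s1 | bcc[a]bbba   read a → write c, move S, go to s3
s3 | bcc[c]bbba   read c → write c, move L, go to s4
s4 | bc[c]cbbba   read c → write c, move S, go to s3
s3 | bc[c]cbbba   read c → write c, move L, go to s4
s4 | b[c]ccbbba   read c → write c, move S, go to s3
s3 | b[c]ccbbba   read c → write c, move L, go to s4
s4 | [b]cccbbba   read b → write c, move R, go to s1
s1 | c[c]ccbbba   read c → write b, move R, go to s0
s0 | cb[c]cbbba   read c → write b, move L, go to s1
s1 | c[b]bcbbba   read b → write _, move S, go to s2
s2 | c[_]bcbbba
Cell 0 holds b when M halts.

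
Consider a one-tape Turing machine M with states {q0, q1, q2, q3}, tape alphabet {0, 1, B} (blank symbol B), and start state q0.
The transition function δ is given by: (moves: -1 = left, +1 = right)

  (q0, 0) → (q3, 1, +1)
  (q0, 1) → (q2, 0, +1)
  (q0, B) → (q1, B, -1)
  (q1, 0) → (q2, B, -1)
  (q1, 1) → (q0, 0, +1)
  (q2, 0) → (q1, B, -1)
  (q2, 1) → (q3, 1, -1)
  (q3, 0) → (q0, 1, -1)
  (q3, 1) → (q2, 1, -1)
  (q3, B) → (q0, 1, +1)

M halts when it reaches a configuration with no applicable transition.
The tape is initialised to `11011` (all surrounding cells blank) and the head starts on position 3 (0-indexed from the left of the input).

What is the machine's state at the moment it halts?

q1

state=q0 head=3 tape=BBB110[1]1   (q0,1)→(q2,0,+1)
state=q2 head=4 tape=BBB1100[1]   (q2,1)→(q3,1,-1)
state=q3 head=3 tape=BBB110[0]1   (q3,0)→(q0,1,-1)
state=q0 head=2 tape=BBB11[0]11   (q0,0)→(q3,1,+1)
state=q3 head=3 tape=BBB111[1]1   (q3,1)→(q2,1,-1)
state=q2 head=2 tape=BBB11[1]11   (q2,1)→(q3,1,-1)
state=q3 head=1 tape=BBB1[1]111   (q3,1)→(q2,1,-1)
state=q2 head=0 tape=BBB[1]1111   (q2,1)→(q3,1,-1)
state=q3 head=-1 tape=BB[B]11111   (q3,B)→(q0,1,+1)
state=q0 head=0 tape=BB1[1]1111   (q0,1)→(q2,0,+1)
state=q2 head=1 tape=BB10[1]111   (q2,1)→(q3,1,-1)
state=q3 head=0 tape=BB1[0]1111   (q3,0)→(q0,1,-1)
state=q0 head=-1 tape=BB[1]11111   (q0,1)→(q2,0,+1)
state=q2 head=0 tape=BB0[1]1111   (q2,1)→(q3,1,-1)
state=q3 head=-1 tape=BB[0]11111   (q3,0)→(q0,1,-1)
state=q0 head=-2 tape=B[B]111111   (q0,B)→(q1,B,-1)
state=q1 head=-3 tape=[B]B111111
No transition is defined for (q1, B); M halts in state q1.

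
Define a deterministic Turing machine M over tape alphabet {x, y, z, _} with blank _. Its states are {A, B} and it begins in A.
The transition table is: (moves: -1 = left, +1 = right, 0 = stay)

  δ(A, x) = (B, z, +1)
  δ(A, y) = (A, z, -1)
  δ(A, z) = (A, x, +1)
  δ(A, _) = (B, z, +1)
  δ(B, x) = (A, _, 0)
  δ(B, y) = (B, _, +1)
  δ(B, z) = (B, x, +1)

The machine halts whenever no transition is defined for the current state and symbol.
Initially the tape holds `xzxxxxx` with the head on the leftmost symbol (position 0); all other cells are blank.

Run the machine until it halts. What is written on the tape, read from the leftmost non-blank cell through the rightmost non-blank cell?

zxzzzzz

state=A head=0 tape=[x]zxxxxx_   (A,x)→(B,z,+1)
state=B head=1 tape=z[z]xxxxx_   (B,z)→(B,x,+1)
state=B head=2 tape=zx[x]xxxx_   (B,x)→(A,_,0)
state=A head=2 tape=zx[_]xxxx_   (A,_)→(B,z,+1)
state=B head=3 tape=zxz[x]xxx_   (B,x)→(A,_,0)
state=A head=3 tape=zxz[_]xxx_   (A,_)→(B,z,+1)
state=B head=4 tape=zxzz[x]xx_   (B,x)→(A,_,0)
state=A head=4 tape=zxzz[_]xx_   (A,_)→(B,z,+1)
state=B head=5 tape=zxzzz[x]x_   (B,x)→(A,_,0)
state=A head=5 tape=zxzzz[_]x_   (A,_)→(B,z,+1)
state=B head=6 tape=zxzzzz[x]_   (B,x)→(A,_,0)
state=A head=6 tape=zxzzzz[_]_   (A,_)→(B,z,+1)
state=B head=7 tape=zxzzzzz[_]
The non-blank tape span at halt is zxzzzzz.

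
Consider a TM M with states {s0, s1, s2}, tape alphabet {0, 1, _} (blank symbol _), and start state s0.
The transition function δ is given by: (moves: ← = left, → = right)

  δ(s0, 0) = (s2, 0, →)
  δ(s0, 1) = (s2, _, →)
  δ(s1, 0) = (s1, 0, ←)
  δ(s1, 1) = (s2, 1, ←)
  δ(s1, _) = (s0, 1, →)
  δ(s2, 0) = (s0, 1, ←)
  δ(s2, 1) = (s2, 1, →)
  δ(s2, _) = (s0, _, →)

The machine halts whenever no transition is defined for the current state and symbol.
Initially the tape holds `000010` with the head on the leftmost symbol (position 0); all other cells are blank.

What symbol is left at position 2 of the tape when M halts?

_

s0 | [0]00010__   read 0 → write 0, move →, go to s2
s2 | 0[0]0010__   read 0 → write 1, move ←, go to s0
s0 | [0]10010__   read 0 → write 0, move →, go to s2
s2 | 0[1]0010__   read 1 → write 1, move →, go to s2
s2 | 01[0]010__   read 0 → write 1, move ←, go to s0
s0 | 0[1]1010__   read 1 → write _, move →, go to s2
s2 | 0_[1]010__   read 1 → write 1, move →, go to s2
s2 | 0_1[0]10__   read 0 → write 1, move ←, go to s0
s0 | 0_[1]110__   read 1 → write _, move →, go to s2
s2 | 0__[1]10__   read 1 → write 1, move →, go to s2
s2 | 0__1[1]0__   read 1 → write 1, move →, go to s2
s2 | 0__11[0]__   read 0 → write 1, move ←, go to s0
s0 | 0__1[1]1__   read 1 → write _, move →, go to s2
s2 | 0__1_[1]__   read 1 → write 1, move →, go to s2
s2 | 0__1_1[_]_   read _ → write _, move →, go to s0
s0 | 0__1_1_[_]
Cell 2 holds _ when M halts.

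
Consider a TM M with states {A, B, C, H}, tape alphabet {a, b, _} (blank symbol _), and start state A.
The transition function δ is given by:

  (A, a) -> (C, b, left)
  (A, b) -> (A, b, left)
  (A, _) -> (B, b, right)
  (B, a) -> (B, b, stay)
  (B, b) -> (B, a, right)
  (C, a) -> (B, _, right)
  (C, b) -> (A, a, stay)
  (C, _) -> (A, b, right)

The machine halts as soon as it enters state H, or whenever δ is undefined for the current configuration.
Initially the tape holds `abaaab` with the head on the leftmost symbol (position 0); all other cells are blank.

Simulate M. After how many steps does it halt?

15

state=A head=0 tape=__[a]baaab_   (A,a)→(C,b,left)
state=C head=-1 tape=_[_]bbaaab_   (C,_)→(A,b,right)
state=A head=0 tape=_b[b]baaab_   (A,b)→(A,b,left)
state=A head=-1 tape=_[b]bbaaab_   (A,b)→(A,b,left)
state=A head=-2 tape=[_]bbbaaab_   (A,_)→(B,b,right)
state=B head=-1 tape=b[b]bbaaab_   (B,b)→(B,a,right)
state=B head=0 tape=ba[b]baaab_   (B,b)→(B,a,right)
state=B head=1 tape=baa[b]aaab_   (B,b)→(B,a,right)
state=B head=2 tape=baaa[a]aab_   (B,a)→(B,b,stay)
state=B head=2 tape=baaa[b]aab_   (B,b)→(B,a,right)
state=B head=3 tape=baaaa[a]ab_   (B,a)→(B,b,stay)
state=B head=3 tape=baaaa[b]ab_   (B,b)→(B,a,right)
state=B head=4 tape=baaaaa[a]b_   (B,a)→(B,b,stay)
state=B head=4 tape=baaaaa[b]b_   (B,b)→(B,a,right)
state=B head=5 tape=baaaaaa[b]_   (B,b)→(B,a,right)
state=B head=6 tape=baaaaaaa[_]
M halts after 15 transitions.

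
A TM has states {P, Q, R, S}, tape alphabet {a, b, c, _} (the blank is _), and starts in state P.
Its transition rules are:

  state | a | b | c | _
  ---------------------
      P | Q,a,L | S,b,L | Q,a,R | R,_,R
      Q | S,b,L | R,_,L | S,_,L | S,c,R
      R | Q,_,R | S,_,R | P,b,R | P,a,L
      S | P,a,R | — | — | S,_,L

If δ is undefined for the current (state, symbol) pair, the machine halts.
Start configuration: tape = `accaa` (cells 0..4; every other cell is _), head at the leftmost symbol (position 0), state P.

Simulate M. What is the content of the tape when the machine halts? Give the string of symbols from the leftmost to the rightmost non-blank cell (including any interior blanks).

caa__c

state=P head=0 tape=_[a]ccaa_   (P,a)→(Q,a,L)
state=Q head=-1 tape=[_]accaa_   (Q,_)→(S,c,R)
state=S head=0 tape=c[a]ccaa_   (S,a)→(P,a,R)
state=P head=1 tape=ca[c]caa_   (P,c)→(Q,a,R)
state=Q head=2 tape=caa[c]aa_   (Q,c)→(S,_,L)
state=S head=1 tape=ca[a]_aa_   (S,a)→(P,a,R)
state=P head=2 tape=caa[_]aa_   (P,_)→(R,_,R)
state=R head=3 tape=caa_[a]a_   (R,a)→(Q,_,R)
state=Q head=4 tape=caa__[a]_   (Q,a)→(S,b,L)
state=S head=3 tape=caa_[_]b_   (S,_)→(S,_,L)
state=S head=2 tape=caa[_]_b_   (S,_)→(S,_,L)
state=S head=1 tape=ca[a]__b_   (S,a)→(P,a,R)
state=P head=2 tape=caa[_]_b_   (P,_)→(R,_,R)
state=R head=3 tape=caa_[_]b_   (R,_)→(P,a,L)
state=P head=2 tape=caa[_]ab_   (P,_)→(R,_,R)
state=R head=3 tape=caa_[a]b_   (R,a)→(Q,_,R)
state=Q head=4 tape=caa__[b]_   (Q,b)→(R,_,L)
state=R head=3 tape=caa_[_]__   (R,_)→(P,a,L)
state=P head=2 tape=caa[_]a__   (P,_)→(R,_,R)
state=R head=3 tape=caa_[a]__   (R,a)→(Q,_,R)
state=Q head=4 tape=caa__[_]_   (Q,_)→(S,c,R)
state=S head=5 tape=caa__c[_]   (S,_)→(S,_,L)
state=S head=4 tape=caa__[c]_
The non-blank tape span at halt is caa__c.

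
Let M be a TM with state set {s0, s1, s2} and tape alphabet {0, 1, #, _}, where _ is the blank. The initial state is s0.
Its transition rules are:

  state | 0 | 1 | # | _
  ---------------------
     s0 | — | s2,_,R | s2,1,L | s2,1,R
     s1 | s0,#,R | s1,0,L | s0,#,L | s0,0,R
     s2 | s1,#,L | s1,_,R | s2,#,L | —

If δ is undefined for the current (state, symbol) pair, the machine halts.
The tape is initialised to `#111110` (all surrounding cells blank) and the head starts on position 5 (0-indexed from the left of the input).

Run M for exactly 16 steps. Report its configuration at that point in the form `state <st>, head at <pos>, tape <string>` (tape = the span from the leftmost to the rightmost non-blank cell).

state s2, head at -1, tape 1#0000#1

state=s0 head=5 tape=_#1111[1]0   (s0,1)→(s2,_,R)
state=s2 head=6 tape=_#1111_[0]   (s2,0)→(s1,#,L)
state=s1 head=5 tape=_#1111[_]#   (s1,_)→(s0,0,R)
state=s0 head=6 tape=_#11110[#]   (s0,#)→(s2,1,L)
state=s2 head=5 tape=_#1111[0]1   (s2,0)→(s1,#,L)
state=s1 head=4 tape=_#111[1]#1   (s1,1)→(s1,0,L)
state=s1 head=3 tape=_#11[1]0#1   (s1,1)→(s1,0,L)
state=s1 head=2 tape=_#1[1]00#1   (s1,1)→(s1,0,L)
state=s1 head=1 tape=_#[1]000#1   (s1,1)→(s1,0,L)
state=s1 head=0 tape=_[#]0000#1   (s1,#)→(s0,#,L)
state=s0 head=-1 tape=[_]#0000#1   (s0,_)→(s2,1,R)
state=s2 head=0 tape=1[#]0000#1   (s2,#)→(s2,#,L)
state=s2 head=-1 tape=[1]#0000#1   (s2,1)→(s1,_,R)
state=s1 head=0 tape=_[#]0000#1   (s1,#)→(s0,#,L)
state=s0 head=-1 tape=[_]#0000#1   (s0,_)→(s2,1,R)
state=s2 head=0 tape=1[#]0000#1   (s2,#)→(s2,#,L)
state=s2 head=-1 tape=[1]#0000#1
After 16 steps: state s2, head at -1, tape 1#0000#1.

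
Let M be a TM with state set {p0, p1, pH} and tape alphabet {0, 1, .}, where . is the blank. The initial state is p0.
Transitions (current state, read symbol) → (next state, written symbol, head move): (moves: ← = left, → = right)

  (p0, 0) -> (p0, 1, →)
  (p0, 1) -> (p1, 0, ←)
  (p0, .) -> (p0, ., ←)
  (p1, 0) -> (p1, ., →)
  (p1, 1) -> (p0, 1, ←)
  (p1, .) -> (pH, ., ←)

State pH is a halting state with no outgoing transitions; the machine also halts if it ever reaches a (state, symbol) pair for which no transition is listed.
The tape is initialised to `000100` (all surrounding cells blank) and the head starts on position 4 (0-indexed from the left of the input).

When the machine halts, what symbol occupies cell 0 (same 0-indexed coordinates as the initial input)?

.

p0 | 0001[0]0.   read 0 → write 1, move →, go to p0
p0 | 00011[0].   read 0 → write 1, move →, go to p0
p0 | 000111[.]   read . → write ., move ←, go to p0
p0 | 00011[1].   read 1 → write 0, move ←, go to p1
p1 | 0001[1]0.   read 1 → write 1, move ←, go to p0
p0 | 000[1]10.   read 1 → write 0, move ←, go to p1
p1 | 00[0]010.   read 0 → write ., move →, go to p1
p1 | 00.[0]10.   read 0 → write ., move →, go to p1
p1 | 00..[1]0.   read 1 → write 1, move ←, go to p0
p0 | 00.[.]10.   read . → write ., move ←, go to p0
p0 | 00[.].10.   read . → write ., move ←, go to p0
p0 | 0[0]..10.   read 0 → write 1, move →, go to p0
p0 | 01[.].10.   read . → write ., move ←, go to p0
p0 | 0[1]..10.   read 1 → write 0, move ←, go to p1
p1 | [0]0..10.   read 0 → write ., move →, go to p1
p1 | .[0]..10.   read 0 → write ., move →, go to p1
p1 | ..[.].10.   read . → write ., move ←, go to pH
pH | .[.]..10.
Cell 0 holds . when M halts.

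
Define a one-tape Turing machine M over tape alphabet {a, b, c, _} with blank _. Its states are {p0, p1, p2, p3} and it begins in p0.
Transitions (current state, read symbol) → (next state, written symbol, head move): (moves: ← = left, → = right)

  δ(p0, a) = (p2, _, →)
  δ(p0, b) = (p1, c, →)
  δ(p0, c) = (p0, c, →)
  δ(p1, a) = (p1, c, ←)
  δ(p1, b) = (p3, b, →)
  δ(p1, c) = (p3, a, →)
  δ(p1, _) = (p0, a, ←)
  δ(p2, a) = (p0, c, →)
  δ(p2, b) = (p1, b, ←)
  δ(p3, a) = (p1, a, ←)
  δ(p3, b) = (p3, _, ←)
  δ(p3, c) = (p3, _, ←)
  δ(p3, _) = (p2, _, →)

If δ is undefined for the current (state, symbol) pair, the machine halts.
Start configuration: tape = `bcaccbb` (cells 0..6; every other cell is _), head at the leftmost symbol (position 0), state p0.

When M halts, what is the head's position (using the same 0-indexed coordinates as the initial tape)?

-2

state=p0 head=0 tape=__[b]caccbb   (p0,b)→(p1,c,→)
state=p1 head=1 tape=__c[c]accbb   (p1,c)→(p3,a,→)
state=p3 head=2 tape=__ca[a]ccbb   (p3,a)→(p1,a,←)
state=p1 head=1 tape=__c[a]accbb   (p1,a)→(p1,c,←)
state=p1 head=0 tape=__[c]caccbb   (p1,c)→(p3,a,→)
state=p3 head=1 tape=__a[c]accbb   (p3,c)→(p3,_,←)
state=p3 head=0 tape=__[a]_accbb   (p3,a)→(p1,a,←)
state=p1 head=-1 tape=_[_]a_accbb   (p1,_)→(p0,a,←)
state=p0 head=-2 tape=[_]aa_accbb
At halt the head is at cell -2.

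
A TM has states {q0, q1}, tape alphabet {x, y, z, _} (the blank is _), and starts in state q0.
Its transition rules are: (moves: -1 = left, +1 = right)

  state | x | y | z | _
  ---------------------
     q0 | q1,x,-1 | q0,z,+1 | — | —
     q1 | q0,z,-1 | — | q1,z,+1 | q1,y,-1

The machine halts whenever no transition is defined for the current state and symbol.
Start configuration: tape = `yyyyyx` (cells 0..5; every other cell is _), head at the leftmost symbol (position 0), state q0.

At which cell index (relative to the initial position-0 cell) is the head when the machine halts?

state=q0 head=0 tape=[y]yyyyx   (q0,y)→(q0,z,+1)
state=q0 head=1 tape=z[y]yyyx   (q0,y)→(q0,z,+1)
state=q0 head=2 tape=zz[y]yyx   (q0,y)→(q0,z,+1)
state=q0 head=3 tape=zzz[y]yx   (q0,y)→(q0,z,+1)
state=q0 head=4 tape=zzzz[y]x   (q0,y)→(q0,z,+1)
state=q0 head=5 tape=zzzzz[x]   (q0,x)→(q1,x,-1)
state=q1 head=4 tape=zzzz[z]x   (q1,z)→(q1,z,+1)
state=q1 head=5 tape=zzzzz[x]   (q1,x)→(q0,z,-1)
state=q0 head=4 tape=zzzz[z]z
At halt the head is at cell 4.

4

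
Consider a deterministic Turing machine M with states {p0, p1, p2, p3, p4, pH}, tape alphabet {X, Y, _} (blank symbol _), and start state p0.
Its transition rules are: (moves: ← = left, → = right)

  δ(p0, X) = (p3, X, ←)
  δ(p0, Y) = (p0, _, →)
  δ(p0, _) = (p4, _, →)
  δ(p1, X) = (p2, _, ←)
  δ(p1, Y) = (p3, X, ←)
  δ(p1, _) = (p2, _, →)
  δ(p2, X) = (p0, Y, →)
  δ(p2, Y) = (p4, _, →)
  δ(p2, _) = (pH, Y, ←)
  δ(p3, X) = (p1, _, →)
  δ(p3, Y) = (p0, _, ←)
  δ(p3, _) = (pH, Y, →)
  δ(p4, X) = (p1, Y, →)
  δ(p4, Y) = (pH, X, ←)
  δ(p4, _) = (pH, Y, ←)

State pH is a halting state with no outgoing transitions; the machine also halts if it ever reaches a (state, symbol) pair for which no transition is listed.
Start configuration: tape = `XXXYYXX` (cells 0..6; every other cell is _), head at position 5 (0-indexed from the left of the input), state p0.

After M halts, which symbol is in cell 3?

_

state=p0 head=5 tape=XXXYY[X]X   (p0,X)→(p3,X,←)
state=p3 head=4 tape=XXXY[Y]XX   (p3,Y)→(p0,_,←)
state=p0 head=3 tape=XXX[Y]_XX   (p0,Y)→(p0,_,→)
state=p0 head=4 tape=XXX_[_]XX   (p0,_)→(p4,_,→)
state=p4 head=5 tape=XXX__[X]X   (p4,X)→(p1,Y,→)
state=p1 head=6 tape=XXX__Y[X]   (p1,X)→(p2,_,←)
state=p2 head=5 tape=XXX__[Y]_   (p2,Y)→(p4,_,→)
state=p4 head=6 tape=XXX___[_]   (p4,_)→(pH,Y,←)
state=pH head=5 tape=XXX__[_]Y
Cell 3 holds _ when M halts.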